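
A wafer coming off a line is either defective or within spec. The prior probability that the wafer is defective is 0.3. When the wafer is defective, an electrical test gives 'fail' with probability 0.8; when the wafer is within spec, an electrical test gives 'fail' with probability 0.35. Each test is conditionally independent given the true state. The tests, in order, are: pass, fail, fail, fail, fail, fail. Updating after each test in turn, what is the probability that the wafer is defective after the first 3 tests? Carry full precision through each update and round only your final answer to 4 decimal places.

0.4079

After 'pass': P(defective) = 0.2·0.3000 / (0.2·0.3000 + 0.65·0.7000) ≈ 0.1165
After 'fail': P(defective) = 0.8·0.1165 / (0.8·0.1165 + 0.35·0.8835) ≈ 0.2316
After 'fail': P(defective) = 0.8·0.2316 / (0.8·0.2316 + 0.35·0.7684) ≈ 0.4079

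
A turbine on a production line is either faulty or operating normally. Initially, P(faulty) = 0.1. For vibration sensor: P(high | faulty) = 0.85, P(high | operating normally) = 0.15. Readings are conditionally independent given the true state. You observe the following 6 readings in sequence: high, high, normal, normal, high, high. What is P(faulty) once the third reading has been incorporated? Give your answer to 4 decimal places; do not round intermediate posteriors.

After 'high': P(faulty) = 0.85·0.1000 / (0.85·0.1000 + 0.15·0.9000) ≈ 0.3864
After 'high': P(faulty) = 0.85·0.3864 / (0.85·0.3864 + 0.15·0.6136) ≈ 0.7811
After 'normal': P(faulty) = 0.15·0.7811 / (0.15·0.7811 + 0.85·0.2189) ≈ 0.3864

0.3864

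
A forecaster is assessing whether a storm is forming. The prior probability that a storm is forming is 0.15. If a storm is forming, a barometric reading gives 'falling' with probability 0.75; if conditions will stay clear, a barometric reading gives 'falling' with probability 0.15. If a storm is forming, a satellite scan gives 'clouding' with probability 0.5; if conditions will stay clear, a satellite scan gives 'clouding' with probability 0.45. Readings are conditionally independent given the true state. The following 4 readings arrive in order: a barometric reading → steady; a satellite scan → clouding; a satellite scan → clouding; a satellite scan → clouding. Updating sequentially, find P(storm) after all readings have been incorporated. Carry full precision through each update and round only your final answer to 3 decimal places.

Apply Bayes' rule sequentially, carrying P(storm) forward.
After a barometric reading='steady': P(storm) = 0.25·0.1500 / (0.25·0.1500 + 0.85·0.8500) ≈ 0.0493
After a satellite scan='clouding': P(storm) = 0.5·0.0493 / (0.5·0.0493 + 0.45·0.9507) ≈ 0.0545
After a satellite scan='clouding': P(storm) = 0.5·0.0545 / (0.5·0.0545 + 0.45·0.9455) ≈ 0.0602
After a satellite scan='clouding': P(storm) = 0.5·0.0602 / (0.5·0.0602 + 0.45·0.9398) ≈ 0.0665

0.066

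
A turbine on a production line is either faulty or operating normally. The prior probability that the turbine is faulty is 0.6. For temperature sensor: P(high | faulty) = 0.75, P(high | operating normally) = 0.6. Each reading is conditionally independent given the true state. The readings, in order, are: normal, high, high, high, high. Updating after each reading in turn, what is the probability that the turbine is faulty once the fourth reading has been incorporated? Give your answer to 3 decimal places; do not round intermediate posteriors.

0.647

After 'normal': P(faulty) = 0.25·0.6000 / (0.25·0.6000 + 0.4·0.4000) ≈ 0.4839
After 'high': P(faulty) = 0.75·0.4839 / (0.75·0.4839 + 0.6·0.5161) ≈ 0.5396
After 'high': P(faulty) = 0.75·0.5396 / (0.75·0.5396 + 0.6·0.4604) ≈ 0.5943
After 'high': P(faulty) = 0.75·0.5943 / (0.75·0.5943 + 0.6·0.4057) ≈ 0.6468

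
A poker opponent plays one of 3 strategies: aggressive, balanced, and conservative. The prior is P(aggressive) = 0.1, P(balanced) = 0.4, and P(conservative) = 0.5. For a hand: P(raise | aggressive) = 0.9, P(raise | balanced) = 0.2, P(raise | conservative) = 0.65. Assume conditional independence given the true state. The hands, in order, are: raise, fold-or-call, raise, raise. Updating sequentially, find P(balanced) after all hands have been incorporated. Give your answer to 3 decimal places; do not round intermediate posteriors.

Apply Bayes' rule sequentially, carrying P(balanced) forward.
After 'raise': normaliser = 0.9·0.1000 + 0.2·0.4000 + 0.65·0.5000; P(aggressive) ≈ 0.1818, P(balanced) ≈ 0.1616, P(conservative) ≈ 0.6566
After 'fold-or-call': normaliser = 0.1·0.1818 + 0.8·0.1616 + 0.35·0.6566; P(aggressive) ≈ 0.0482, P(balanced) ≈ 0.3427, P(conservative) ≈ 0.6091
After 'raise': normaliser = 0.9·0.0482 + 0.2·0.3427 + 0.65·0.6091; P(aggressive) ≈ 0.0854, P(balanced) ≈ 0.1350, P(conservative) ≈ 0.7796
After 'raise': normaliser = 0.9·0.0854 + 0.2·0.1350 + 0.65·0.7796; P(aggressive) ≈ 0.1259, P(balanced) ≈ 0.0442, P(conservative) ≈ 0.8299

0.044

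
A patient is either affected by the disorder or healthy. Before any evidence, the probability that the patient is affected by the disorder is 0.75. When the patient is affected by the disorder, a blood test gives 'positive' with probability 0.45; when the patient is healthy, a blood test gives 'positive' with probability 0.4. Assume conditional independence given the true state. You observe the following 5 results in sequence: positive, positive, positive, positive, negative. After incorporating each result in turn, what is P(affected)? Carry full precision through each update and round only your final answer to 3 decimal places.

0.815

After 'positive': P(affected) = 0.45·0.7500 / (0.45·0.7500 + 0.4·0.2500) ≈ 0.7714
After 'positive': P(affected) = 0.45·0.7714 / (0.45·0.7714 + 0.4·0.2286) ≈ 0.7915
After 'positive': P(affected) = 0.45·0.7915 / (0.45·0.7915 + 0.4·0.2085) ≈ 0.8103
After 'positive': P(affected) = 0.45·0.8103 / (0.45·0.8103 + 0.4·0.1897) ≈ 0.8277
After 'negative': P(affected) = 0.55·0.8277 / (0.55·0.8277 + 0.6·0.1723) ≈ 0.8150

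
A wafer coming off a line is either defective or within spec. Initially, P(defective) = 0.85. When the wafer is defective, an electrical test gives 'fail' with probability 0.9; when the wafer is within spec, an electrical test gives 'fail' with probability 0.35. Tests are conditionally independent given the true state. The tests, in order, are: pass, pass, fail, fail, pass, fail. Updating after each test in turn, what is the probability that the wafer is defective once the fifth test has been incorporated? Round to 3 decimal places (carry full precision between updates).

After 'pass': P(defective) = 0.1·0.8500 / (0.1·0.8500 + 0.65·0.1500) ≈ 0.4658
After 'pass': P(defective) = 0.1·0.4658 / (0.1·0.4658 + 0.65·0.5342) ≈ 0.1183
After 'fail': P(defective) = 0.9·0.1183 / (0.9·0.1183 + 0.35·0.8817) ≈ 0.2564
After 'fail': P(defective) = 0.9·0.2564 / (0.9·0.2564 + 0.35·0.7436) ≈ 0.4700
After 'pass': P(defective) = 0.1·0.4700 / (0.1·0.4700 + 0.65·0.5300) ≈ 0.1201

0.120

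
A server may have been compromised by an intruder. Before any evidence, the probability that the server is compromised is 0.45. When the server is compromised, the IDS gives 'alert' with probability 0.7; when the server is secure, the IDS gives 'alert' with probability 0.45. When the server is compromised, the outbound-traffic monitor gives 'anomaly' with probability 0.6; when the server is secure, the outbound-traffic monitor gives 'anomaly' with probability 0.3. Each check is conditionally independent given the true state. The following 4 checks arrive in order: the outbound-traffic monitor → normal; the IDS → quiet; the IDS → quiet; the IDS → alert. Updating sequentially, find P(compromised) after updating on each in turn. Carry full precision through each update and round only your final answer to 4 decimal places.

0.1779

After the outbound-traffic monitor='normal': P(compromised) = 0.4·0.4500 / (0.4·0.4500 + 0.7·0.5500) ≈ 0.3186
After the IDS='quiet': P(compromised) = 0.3·0.3186 / (0.3·0.3186 + 0.55·0.6814) ≈ 0.2032
After the IDS='quiet': P(compromised) = 0.3·0.2032 / (0.3·0.2032 + 0.55·0.7968) ≈ 0.1221
After the IDS='alert': P(compromised) = 0.7·0.1221 / (0.7·0.1221 + 0.45·0.8779) ≈ 0.1779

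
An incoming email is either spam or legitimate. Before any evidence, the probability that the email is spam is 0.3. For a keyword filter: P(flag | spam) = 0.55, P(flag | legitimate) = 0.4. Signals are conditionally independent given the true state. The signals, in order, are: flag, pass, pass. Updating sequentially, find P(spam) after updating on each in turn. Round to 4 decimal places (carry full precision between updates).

0.2490

Each posterior becomes the prior for the next update.
After 'flag': P(spam) = 0.55·0.3000 / (0.55·0.3000 + 0.4·0.7000) ≈ 0.3708
After 'pass': P(spam) = 0.45·0.3708 / (0.45·0.3708 + 0.6·0.6292) ≈ 0.3065
After 'pass': P(spam) = 0.45·0.3065 / (0.45·0.3065 + 0.6·0.6935) ≈ 0.2490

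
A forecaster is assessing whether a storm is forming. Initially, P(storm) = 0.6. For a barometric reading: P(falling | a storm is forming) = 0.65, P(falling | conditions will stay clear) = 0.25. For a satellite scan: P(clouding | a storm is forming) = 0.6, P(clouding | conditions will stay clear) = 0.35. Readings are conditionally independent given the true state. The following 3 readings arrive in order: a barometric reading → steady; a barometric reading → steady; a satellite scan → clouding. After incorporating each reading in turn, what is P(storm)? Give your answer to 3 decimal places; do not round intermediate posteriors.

0.359

After a barometric reading='steady': P(storm) = 0.35·0.6000 / (0.35·0.6000 + 0.75·0.4000) ≈ 0.4118
After a barometric reading='steady': P(storm) = 0.35·0.4118 / (0.35·0.4118 + 0.75·0.5882) ≈ 0.2462
After a satellite scan='clouding': P(storm) = 0.6·0.2462 / (0.6·0.2462 + 0.35·0.7538) ≈ 0.3590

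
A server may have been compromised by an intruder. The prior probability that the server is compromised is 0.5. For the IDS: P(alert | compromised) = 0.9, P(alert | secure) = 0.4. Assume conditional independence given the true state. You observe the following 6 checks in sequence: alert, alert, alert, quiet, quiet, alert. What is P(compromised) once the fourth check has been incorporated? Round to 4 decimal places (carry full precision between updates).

Apply Bayes' rule sequentially, carrying P(compromised) forward.
After 'alert': P(compromised) = 0.9·0.5000 / (0.9·0.5000 + 0.4·0.5000) ≈ 0.6923
After 'alert': P(compromised) = 0.9·0.6923 / (0.9·0.6923 + 0.4·0.3077) ≈ 0.8351
After 'alert': P(compromised) = 0.9·0.8351 / (0.9·0.8351 + 0.4·0.1649) ≈ 0.9193
After 'quiet': P(compromised) = 0.1·0.9193 / (0.1·0.9193 + 0.6·0.0807) ≈ 0.6550

0.6550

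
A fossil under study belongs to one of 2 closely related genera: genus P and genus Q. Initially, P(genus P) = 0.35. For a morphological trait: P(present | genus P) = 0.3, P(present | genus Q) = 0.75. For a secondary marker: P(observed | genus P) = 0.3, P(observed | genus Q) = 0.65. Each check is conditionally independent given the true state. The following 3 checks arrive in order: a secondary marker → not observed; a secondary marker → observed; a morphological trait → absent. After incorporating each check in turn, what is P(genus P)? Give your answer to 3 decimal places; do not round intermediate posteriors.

After a secondary marker='not observed': P(genus P) = 0.7·0.3500 / (0.7·0.3500 + 0.35·0.6500) ≈ 0.5185
After a secondary marker='observed': P(genus P) = 0.3·0.5185 / (0.3·0.5185 + 0.65·0.4815) ≈ 0.3320
After a morphological trait='absent': P(genus P) = 0.7·0.3320 / (0.7·0.3320 + 0.25·0.6680) ≈ 0.5819

0.582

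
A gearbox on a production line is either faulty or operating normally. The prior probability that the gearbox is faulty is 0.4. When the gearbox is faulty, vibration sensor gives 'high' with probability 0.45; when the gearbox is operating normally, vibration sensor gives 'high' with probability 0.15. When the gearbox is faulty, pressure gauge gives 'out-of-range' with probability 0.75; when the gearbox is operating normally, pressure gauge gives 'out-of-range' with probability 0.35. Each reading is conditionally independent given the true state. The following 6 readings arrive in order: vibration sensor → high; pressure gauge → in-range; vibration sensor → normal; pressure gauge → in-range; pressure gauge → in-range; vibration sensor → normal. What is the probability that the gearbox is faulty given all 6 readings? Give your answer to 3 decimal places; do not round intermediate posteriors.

After vibration sensor='high': P(faulty) = 0.45·0.4000 / (0.45·0.4000 + 0.15·0.6000) ≈ 0.6667
After pressure gauge='in-range': P(faulty) = 0.25·0.6667 / (0.25·0.6667 + 0.65·0.3333) ≈ 0.4348
After vibration sensor='normal': P(faulty) = 0.55·0.4348 / (0.55·0.4348 + 0.85·0.5652) ≈ 0.3323
After pressure gauge='in-range': P(faulty) = 0.25·0.3323 / (0.25·0.3323 + 0.65·0.6677) ≈ 0.1607
After pressure gauge='in-range': P(faulty) = 0.25·0.1607 / (0.25·0.1607 + 0.65·0.8393) ≈ 0.0686
After vibration sensor='normal': P(faulty) = 0.55·0.0686 / (0.55·0.0686 + 0.85·0.9314) ≈ 0.0455

0.045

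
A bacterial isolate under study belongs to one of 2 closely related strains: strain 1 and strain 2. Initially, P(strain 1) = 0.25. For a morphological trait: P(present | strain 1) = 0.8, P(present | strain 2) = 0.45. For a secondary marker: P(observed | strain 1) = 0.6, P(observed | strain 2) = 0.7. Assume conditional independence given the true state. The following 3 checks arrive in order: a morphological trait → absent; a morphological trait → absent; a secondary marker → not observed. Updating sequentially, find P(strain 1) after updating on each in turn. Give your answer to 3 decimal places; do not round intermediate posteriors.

0.056

After a morphological trait='absent': P(strain 1) = 0.2·0.2500 / (0.2·0.2500 + 0.55·0.7500) ≈ 0.1081
After a morphological trait='absent': P(strain 1) = 0.2·0.1081 / (0.2·0.1081 + 0.55·0.8919) ≈ 0.0422
After a secondary marker='not observed': P(strain 1) = 0.4·0.0422 / (0.4·0.0422 + 0.3·0.9578) ≈ 0.0555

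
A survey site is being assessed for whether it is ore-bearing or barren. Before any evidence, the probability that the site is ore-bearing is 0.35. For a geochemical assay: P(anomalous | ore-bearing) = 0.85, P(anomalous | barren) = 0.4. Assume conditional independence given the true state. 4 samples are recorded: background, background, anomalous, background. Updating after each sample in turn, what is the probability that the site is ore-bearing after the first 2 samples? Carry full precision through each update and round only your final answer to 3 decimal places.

0.033

After 'background': P(ore) = 0.15·0.3500 / (0.15·0.3500 + 0.6·0.6500) ≈ 0.1186
After 'background': P(ore) = 0.15·0.1186 / (0.15·0.1186 + 0.6·0.8814) ≈ 0.0326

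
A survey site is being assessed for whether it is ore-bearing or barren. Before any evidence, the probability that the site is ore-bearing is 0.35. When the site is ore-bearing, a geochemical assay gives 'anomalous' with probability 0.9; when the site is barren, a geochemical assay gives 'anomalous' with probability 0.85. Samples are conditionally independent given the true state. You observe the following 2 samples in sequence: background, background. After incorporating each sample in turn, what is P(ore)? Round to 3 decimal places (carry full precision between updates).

0.193

After 'background': P(ore) = 0.1·0.3500 / (0.1·0.3500 + 0.15·0.6500) ≈ 0.2642
After 'background': P(ore) = 0.1·0.2642 / (0.1·0.2642 + 0.15·0.7358) ≈ 0.1931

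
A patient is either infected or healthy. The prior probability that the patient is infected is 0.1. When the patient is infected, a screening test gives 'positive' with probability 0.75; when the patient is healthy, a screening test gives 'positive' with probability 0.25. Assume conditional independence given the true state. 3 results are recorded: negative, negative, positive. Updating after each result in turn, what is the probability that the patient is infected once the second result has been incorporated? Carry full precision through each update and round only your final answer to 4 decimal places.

After 'negative': P(infected) = 0.25·0.1000 / (0.25·0.1000 + 0.75·0.9000) ≈ 0.0357
After 'negative': P(infected) = 0.25·0.0357 / (0.25·0.0357 + 0.75·0.9643) ≈ 0.0122

0.0122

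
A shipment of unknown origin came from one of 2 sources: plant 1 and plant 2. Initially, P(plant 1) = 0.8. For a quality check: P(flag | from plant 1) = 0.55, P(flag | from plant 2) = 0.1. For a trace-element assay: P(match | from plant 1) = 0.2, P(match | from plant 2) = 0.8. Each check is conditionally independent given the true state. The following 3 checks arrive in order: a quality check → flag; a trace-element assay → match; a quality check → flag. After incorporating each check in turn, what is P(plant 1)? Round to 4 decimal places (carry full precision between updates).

0.9680

Apply Bayes' rule sequentially, carrying P(plant 1) forward.
After a quality check='flag': P(plant 1) = 0.55·0.8000 / (0.55·0.8000 + 0.1·0.2000) ≈ 0.9565
After a trace-element assay='match': P(plant 1) = 0.2·0.9565 / (0.2·0.9565 + 0.8·0.0435) ≈ 0.8462
After a quality check='flag': P(plant 1) = 0.55·0.8462 / (0.55·0.8462 + 0.1·0.1538) ≈ 0.9680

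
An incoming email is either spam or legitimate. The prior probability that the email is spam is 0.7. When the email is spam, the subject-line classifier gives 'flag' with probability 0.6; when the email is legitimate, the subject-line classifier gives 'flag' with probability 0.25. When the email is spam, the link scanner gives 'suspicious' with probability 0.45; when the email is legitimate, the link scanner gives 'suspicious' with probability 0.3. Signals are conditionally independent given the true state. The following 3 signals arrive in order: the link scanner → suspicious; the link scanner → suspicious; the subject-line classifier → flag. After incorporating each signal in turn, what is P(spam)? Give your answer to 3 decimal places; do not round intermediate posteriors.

0.926

After the link scanner='suspicious': P(spam) = 0.45·0.7000 / (0.45·0.7000 + 0.3·0.3000) ≈ 0.7778
After the link scanner='suspicious': P(spam) = 0.45·0.7778 / (0.45·0.7778 + 0.3·0.2222) ≈ 0.8400
After the subject-line classifier='flag': P(spam) = 0.6·0.8400 / (0.6·0.8400 + 0.25·0.1600) ≈ 0.9265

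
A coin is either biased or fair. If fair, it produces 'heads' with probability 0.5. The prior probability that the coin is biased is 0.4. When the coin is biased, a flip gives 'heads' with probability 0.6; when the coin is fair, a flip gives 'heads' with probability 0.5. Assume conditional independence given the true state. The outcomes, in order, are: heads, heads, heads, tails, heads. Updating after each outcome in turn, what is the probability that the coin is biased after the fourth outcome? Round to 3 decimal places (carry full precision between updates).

0.480

Each posterior becomes the prior for the next update.
After 'heads': P(biased) = 0.6·0.4000 / (0.6·0.4000 + 0.5·0.6000) ≈ 0.4444
After 'heads': P(biased) = 0.6·0.4444 / (0.6·0.4444 + 0.5·0.5556) ≈ 0.4898
After 'heads': P(biased) = 0.6·0.4898 / (0.6·0.4898 + 0.5·0.5102) ≈ 0.5353
After 'tails': P(biased) = 0.4·0.5353 / (0.4·0.5353 + 0.5·0.4647) ≈ 0.4796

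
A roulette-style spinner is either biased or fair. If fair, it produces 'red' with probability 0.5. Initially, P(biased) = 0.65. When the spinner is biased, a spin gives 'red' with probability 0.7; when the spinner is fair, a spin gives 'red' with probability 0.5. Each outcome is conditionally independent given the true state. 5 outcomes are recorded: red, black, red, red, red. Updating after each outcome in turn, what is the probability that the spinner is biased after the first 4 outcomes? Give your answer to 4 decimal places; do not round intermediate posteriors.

Each posterior becomes the prior for the next update.
After 'red': P(biased) = 0.7·0.6500 / (0.7·0.6500 + 0.5·0.3500) ≈ 0.7222
After 'black': P(biased) = 0.3·0.7222 / (0.3·0.7222 + 0.5·0.2778) ≈ 0.6094
After 'red': P(biased) = 0.7·0.6094 / (0.7·0.6094 + 0.5·0.3906) ≈ 0.6859
After 'red': P(biased) = 0.7·0.6859 / (0.7·0.6859 + 0.5·0.3141) ≈ 0.7535

0.7535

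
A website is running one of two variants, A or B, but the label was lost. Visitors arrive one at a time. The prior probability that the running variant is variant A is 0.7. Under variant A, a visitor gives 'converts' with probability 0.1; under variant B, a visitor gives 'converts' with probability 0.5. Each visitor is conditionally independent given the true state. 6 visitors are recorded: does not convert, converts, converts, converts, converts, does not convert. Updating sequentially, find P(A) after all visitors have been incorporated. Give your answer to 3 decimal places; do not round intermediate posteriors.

After 'does not convert': P(A) = 0.9·0.7000 / (0.9·0.7000 + 0.5·0.3000) ≈ 0.8077
After 'converts': P(A) = 0.1·0.8077 / (0.1·0.8077 + 0.5·0.1923) ≈ 0.4565
After 'converts': P(A) = 0.1·0.4565 / (0.1·0.4565 + 0.5·0.5435) ≈ 0.1438
After 'converts': P(A) = 0.1·0.1438 / (0.1·0.1438 + 0.5·0.8562) ≈ 0.0325
After 'converts': P(A) = 0.1·0.0325 / (0.1·0.0325 + 0.5·0.9675) ≈ 0.0067
After 'does not convert': P(A) = 0.9·0.0067 / (0.9·0.0067 + 0.5·0.9933) ≈ 0.0120

0.012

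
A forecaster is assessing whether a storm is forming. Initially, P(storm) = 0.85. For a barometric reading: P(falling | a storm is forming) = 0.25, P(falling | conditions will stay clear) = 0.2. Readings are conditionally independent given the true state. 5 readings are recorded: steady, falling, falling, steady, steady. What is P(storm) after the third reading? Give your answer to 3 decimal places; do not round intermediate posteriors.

After 'steady': P(storm) = 0.75·0.8500 / (0.75·0.8500 + 0.8·0.1500) ≈ 0.8416
After 'falling': P(storm) = 0.25·0.8416 / (0.25·0.8416 + 0.2·0.1584) ≈ 0.8691
After 'falling': P(storm) = 0.25·0.8691 / (0.25·0.8691 + 0.2·0.1309) ≈ 0.8925

0.892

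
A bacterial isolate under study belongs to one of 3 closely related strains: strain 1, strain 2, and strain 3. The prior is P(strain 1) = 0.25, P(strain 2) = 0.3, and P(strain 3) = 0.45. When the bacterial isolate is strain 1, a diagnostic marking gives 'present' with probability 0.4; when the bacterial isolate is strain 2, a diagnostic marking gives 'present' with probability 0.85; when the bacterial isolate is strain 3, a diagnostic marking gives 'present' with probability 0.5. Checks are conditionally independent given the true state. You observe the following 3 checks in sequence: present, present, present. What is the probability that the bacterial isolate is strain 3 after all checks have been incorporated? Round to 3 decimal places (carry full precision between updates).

After 'present': normaliser = 0.4·0.2500 + 0.85·0.3000 + 0.5·0.4500; P(strain 1) ≈ 0.1724, P(strain 2) ≈ 0.4397, P(strain 3) ≈ 0.3879
After 'present': normaliser = 0.4·0.1724 + 0.85·0.4397 + 0.5·0.3879; P(strain 1) ≈ 0.1083, P(strain 2) ≈ 0.5870, P(strain 3) ≈ 0.3047
After 'present': normaliser = 0.4·0.1083 + 0.85·0.5870 + 0.5·0.3047; P(strain 1) ≈ 0.0624, P(strain 2) ≈ 0.7183, P(strain 3) ≈ 0.2193

0.219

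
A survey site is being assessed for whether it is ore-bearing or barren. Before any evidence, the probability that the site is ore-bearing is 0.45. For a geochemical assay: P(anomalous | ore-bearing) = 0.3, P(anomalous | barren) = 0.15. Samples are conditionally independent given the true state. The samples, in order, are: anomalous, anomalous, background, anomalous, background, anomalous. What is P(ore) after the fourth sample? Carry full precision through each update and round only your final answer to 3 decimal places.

Apply Bayes' rule sequentially, carrying P(ore) forward.
After 'anomalous': P(ore) = 0.3·0.4500 / (0.3·0.4500 + 0.15·0.5500) ≈ 0.6207
After 'anomalous': P(ore) = 0.3·0.6207 / (0.3·0.6207 + 0.15·0.3793) ≈ 0.7660
After 'background': P(ore) = 0.7·0.7660 / (0.7·0.7660 + 0.85·0.2340) ≈ 0.7294
After 'anomalous': P(ore) = 0.3·0.7294 / (0.3·0.7294 + 0.15·0.2706) ≈ 0.8435

0.844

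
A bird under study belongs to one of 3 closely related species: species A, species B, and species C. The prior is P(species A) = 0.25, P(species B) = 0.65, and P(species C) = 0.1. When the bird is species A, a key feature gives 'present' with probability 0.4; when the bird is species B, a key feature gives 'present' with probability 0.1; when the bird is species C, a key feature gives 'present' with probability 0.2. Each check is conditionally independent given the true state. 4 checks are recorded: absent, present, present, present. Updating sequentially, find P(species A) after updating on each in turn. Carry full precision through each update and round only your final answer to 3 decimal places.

Each posterior becomes the prior for the next update.
After 'absent': normaliser = 0.6·0.2500 + 0.9·0.6500 + 0.8·0.1000; P(species A) ≈ 0.1840, P(species B) ≈ 0.7178, P(species C) ≈ 0.0982
After 'present': normaliser = 0.4·0.1840 + 0.1·0.7178 + 0.2·0.0982; P(species A) ≈ 0.4461, P(species B) ≈ 0.4349, P(species C) ≈ 0.1190
After 'present': normaliser = 0.4·0.4461 + 0.1·0.4349 + 0.2·0.1190; P(species A) ≈ 0.7262, P(species B) ≈ 0.1770, P(species C) ≈ 0.0968
After 'present': normaliser = 0.4·0.7262 + 0.1·0.1770 + 0.2·0.0968; P(species A) ≈ 0.8868, P(species B) ≈ 0.0540, P(species C) ≈ 0.0591

0.887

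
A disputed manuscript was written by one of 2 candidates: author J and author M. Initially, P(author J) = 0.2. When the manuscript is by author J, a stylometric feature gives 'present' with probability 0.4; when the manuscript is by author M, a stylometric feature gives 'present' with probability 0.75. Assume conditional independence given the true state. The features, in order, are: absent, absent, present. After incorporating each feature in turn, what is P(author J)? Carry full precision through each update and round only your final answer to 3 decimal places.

0.434

After 'absent': P(author J) = 0.6·0.2000 / (0.6·0.2000 + 0.25·0.8000) ≈ 0.3750
After 'absent': P(author J) = 0.6·0.3750 / (0.6·0.3750 + 0.25·0.6250) ≈ 0.5902
After 'present': P(author J) = 0.4·0.5902 / (0.4·0.5902 + 0.75·0.4098) ≈ 0.4344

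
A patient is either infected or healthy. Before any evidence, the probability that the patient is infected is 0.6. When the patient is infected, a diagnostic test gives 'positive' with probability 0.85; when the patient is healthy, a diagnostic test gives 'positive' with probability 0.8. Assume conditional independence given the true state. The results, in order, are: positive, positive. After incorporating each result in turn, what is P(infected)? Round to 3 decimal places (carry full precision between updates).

0.629

After 'positive': P(infected) = 0.85·0.6000 / (0.85·0.6000 + 0.8·0.4000) ≈ 0.6145
After 'positive': P(infected) = 0.85·0.6145 / (0.85·0.6145 + 0.8·0.3855) ≈ 0.6287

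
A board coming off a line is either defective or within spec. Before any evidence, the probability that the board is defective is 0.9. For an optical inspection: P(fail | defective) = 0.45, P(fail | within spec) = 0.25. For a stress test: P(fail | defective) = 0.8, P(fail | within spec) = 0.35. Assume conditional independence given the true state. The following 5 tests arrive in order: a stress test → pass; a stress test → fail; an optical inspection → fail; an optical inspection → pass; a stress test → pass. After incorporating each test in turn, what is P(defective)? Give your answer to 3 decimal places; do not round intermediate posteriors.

0.720

After a stress test='pass': P(defective) = 0.2·0.9000 / (0.2·0.9000 + 0.65·0.1000) ≈ 0.7347
After a stress test='fail': P(defective) = 0.8·0.7347 / (0.8·0.7347 + 0.35·0.2653) ≈ 0.8636
After an optical inspection='fail': P(defective) = 0.45·0.8636 / (0.45·0.8636 + 0.25·0.1364) ≈ 0.9193
After an optical inspection='pass': P(defective) = 0.55·0.9193 / (0.55·0.9193 + 0.75·0.0807) ≈ 0.8931
After a stress test='pass': P(defective) = 0.2·0.8931 / (0.2·0.8931 + 0.65·0.1069) ≈ 0.7200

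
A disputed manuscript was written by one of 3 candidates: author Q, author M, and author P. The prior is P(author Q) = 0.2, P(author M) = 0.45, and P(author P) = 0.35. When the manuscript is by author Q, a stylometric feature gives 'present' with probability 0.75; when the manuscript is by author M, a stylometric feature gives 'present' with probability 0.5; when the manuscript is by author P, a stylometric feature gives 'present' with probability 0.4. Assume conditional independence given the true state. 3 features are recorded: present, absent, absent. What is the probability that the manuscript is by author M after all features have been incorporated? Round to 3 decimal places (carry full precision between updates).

After 'present': normaliser = 0.75·0.2000 + 0.5·0.4500 + 0.4·0.3500; P(author Q) ≈ 0.2913, P(author M) ≈ 0.4369, P(author P) ≈ 0.2718
After 'absent': normaliser = 0.25·0.2913 + 0.5·0.4369 + 0.6·0.2718; P(author Q) ≈ 0.1603, P(author M) ≈ 0.4808, P(author P) ≈ 0.3590
After 'absent': normaliser = 0.25·0.1603 + 0.5·0.4808 + 0.6·0.3590; P(author Q) ≈ 0.0808, P(author M) ≈ 0.4848, P(author P) ≈ 0.4344

0.485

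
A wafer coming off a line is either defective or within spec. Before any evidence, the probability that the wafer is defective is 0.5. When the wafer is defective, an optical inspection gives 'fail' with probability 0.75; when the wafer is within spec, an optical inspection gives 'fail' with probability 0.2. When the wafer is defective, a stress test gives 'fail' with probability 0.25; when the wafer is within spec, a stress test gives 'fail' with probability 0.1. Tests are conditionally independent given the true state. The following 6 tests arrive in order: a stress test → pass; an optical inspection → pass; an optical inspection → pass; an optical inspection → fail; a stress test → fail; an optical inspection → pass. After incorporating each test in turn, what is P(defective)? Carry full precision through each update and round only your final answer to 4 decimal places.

Each posterior becomes the prior for the next update.
After a stress test='pass': P(defective) = 0.75·0.5000 / (0.75·0.5000 + 0.9·0.5000) ≈ 0.4545
After an optical inspection='pass': P(defective) = 0.25·0.4545 / (0.25·0.4545 + 0.8·0.5455) ≈ 0.2066
After an optical inspection='pass': P(defective) = 0.25·0.2066 / (0.25·0.2066 + 0.8·0.7934) ≈ 0.0753
After an optical inspection='fail': P(defective) = 0.75·0.0753 / (0.75·0.0753 + 0.2·0.9247) ≈ 0.2338
After a stress test='fail': P(defective) = 0.25·0.2338 / (0.25·0.2338 + 0.1·0.7662) ≈ 0.4328
After an optical inspection='pass': P(defective) = 0.25·0.4328 / (0.25·0.4328 + 0.8·0.5672) ≈ 0.1925

0.1925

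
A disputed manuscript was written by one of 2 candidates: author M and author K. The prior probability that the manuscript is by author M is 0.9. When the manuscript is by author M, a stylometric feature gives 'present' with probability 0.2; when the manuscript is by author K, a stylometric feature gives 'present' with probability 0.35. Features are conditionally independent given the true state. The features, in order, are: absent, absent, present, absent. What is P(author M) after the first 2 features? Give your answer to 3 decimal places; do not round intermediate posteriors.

0.932

After 'absent': P(author M) = 0.8·0.9000 / (0.8·0.9000 + 0.65·0.1000) ≈ 0.9172
After 'absent': P(author M) = 0.8·0.9172 / (0.8·0.9172 + 0.65·0.0828) ≈ 0.9317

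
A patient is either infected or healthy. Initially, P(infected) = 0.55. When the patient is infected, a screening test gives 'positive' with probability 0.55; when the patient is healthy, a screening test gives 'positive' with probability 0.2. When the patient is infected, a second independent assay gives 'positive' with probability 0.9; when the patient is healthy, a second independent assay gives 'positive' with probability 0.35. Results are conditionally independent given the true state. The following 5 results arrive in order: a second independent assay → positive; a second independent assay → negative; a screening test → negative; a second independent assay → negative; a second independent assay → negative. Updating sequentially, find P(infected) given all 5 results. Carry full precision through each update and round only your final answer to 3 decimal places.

0.006

After a second independent assay='positive': P(infected) = 0.9·0.5500 / (0.9·0.5500 + 0.35·0.4500) ≈ 0.7586
After a second independent assay='negative': P(infected) = 0.1·0.7586 / (0.1·0.7586 + 0.65·0.2414) ≈ 0.3259
After a screening test='negative': P(infected) = 0.45·0.3259 / (0.45·0.3259 + 0.8·0.6741) ≈ 0.2138
After a second independent assay='negative': P(infected) = 0.1·0.2138 / (0.1·0.2138 + 0.65·0.7862) ≈ 0.0402
After a second independent assay='negative': P(infected) = 0.1·0.0402 / (0.1·0.0402 + 0.65·0.9598) ≈ 0.0064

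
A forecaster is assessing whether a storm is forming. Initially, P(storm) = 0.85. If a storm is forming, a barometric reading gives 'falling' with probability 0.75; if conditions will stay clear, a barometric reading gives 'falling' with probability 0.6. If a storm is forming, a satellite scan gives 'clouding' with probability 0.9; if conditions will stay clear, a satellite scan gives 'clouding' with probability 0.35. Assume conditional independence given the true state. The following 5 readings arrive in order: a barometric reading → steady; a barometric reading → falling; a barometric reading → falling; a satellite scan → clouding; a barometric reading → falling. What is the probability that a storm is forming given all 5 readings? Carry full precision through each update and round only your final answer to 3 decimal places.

After a barometric reading='steady': P(storm) = 0.25·0.8500 / (0.25·0.8500 + 0.4·0.1500) ≈ 0.7798
After a barometric reading='falling': P(storm) = 0.75·0.7798 / (0.75·0.7798 + 0.6·0.2202) ≈ 0.8157
After a barometric reading='falling': P(storm) = 0.75·0.8157 / (0.75·0.8157 + 0.6·0.1843) ≈ 0.8470
After a satellite scan='clouding': P(storm) = 0.9·0.8470 / (0.9·0.8470 + 0.35·0.1530) ≈ 0.9343
After a barometric reading='falling': P(storm) = 0.75·0.9343 / (0.75·0.9343 + 0.6·0.0657) ≈ 0.9468

0.947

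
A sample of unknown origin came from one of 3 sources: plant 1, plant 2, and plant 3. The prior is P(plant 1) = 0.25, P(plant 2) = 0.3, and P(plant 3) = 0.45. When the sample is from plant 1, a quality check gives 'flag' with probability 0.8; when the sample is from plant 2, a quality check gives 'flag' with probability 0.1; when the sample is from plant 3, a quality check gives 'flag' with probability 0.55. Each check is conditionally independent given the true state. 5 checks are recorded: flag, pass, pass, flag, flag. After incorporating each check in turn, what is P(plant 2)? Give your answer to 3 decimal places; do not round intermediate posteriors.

After 'flag': normaliser = 0.8·0.2500 + 0.1·0.3000 + 0.55·0.4500; P(plant 1) ≈ 0.4188, P(plant 2) ≈ 0.0628, P(plant 3) ≈ 0.5183
After 'pass': normaliser = 0.2·0.4188 + 0.9·0.0628 + 0.45·0.5183; P(plant 1) ≈ 0.2242, P(plant 2) ≈ 0.1514, P(plant 3) ≈ 0.6244
After 'pass': normaliser = 0.2·0.2242 + 0.9·0.1514 + 0.45·0.6244; P(plant 1) ≈ 0.0971, P(plant 2) ≈ 0.2948, P(plant 3) ≈ 0.6081
After 'flag': normaliser = 0.8·0.0971 + 0.1·0.2948 + 0.55·0.6081; P(plant 1) ≈ 0.1758, P(plant 2) ≈ 0.0668, P(plant 3) ≈ 0.7574
After 'flag': normaliser = 0.8·0.1758 + 0.1·0.0668 + 0.55·0.7574; P(plant 1) ≈ 0.2495, P(plant 2) ≈ 0.0118, P(plant 3) ≈ 0.7387

0.012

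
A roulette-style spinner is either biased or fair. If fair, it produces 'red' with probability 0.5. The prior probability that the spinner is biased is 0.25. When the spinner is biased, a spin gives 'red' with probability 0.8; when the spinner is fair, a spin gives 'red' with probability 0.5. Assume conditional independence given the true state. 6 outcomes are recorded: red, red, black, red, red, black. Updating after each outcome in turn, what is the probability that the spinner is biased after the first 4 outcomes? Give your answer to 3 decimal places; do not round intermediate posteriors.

0.353

Each posterior becomes the prior for the next update.
After 'red': P(biased) = 0.8·0.2500 / (0.8·0.2500 + 0.5·0.7500) ≈ 0.3478
After 'red': P(biased) = 0.8·0.3478 / (0.8·0.3478 + 0.5·0.6522) ≈ 0.4604
After 'black': P(biased) = 0.2·0.4604 / (0.2·0.4604 + 0.5·0.5396) ≈ 0.2545
After 'red': P(biased) = 0.8·0.2545 / (0.8·0.2545 + 0.5·0.7455) ≈ 0.3532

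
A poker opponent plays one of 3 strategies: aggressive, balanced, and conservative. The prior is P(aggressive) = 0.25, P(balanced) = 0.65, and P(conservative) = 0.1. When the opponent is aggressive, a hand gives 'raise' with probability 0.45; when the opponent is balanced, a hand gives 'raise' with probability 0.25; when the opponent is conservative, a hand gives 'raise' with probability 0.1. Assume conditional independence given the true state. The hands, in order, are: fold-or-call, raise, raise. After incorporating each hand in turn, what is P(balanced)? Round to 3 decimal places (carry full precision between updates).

0.515

After 'fold-or-call': normaliser = 0.55·0.2500 + 0.75·0.6500 + 0.9·0.1000; P(aggressive) ≈ 0.1923, P(balanced) ≈ 0.6818, P(conservative) ≈ 0.1259
After 'raise': normaliser = 0.45·0.1923 + 0.25·0.6818 + 0.1·0.1259; P(aggressive) ≈ 0.3210, P(balanced) ≈ 0.6323, P(conservative) ≈ 0.0467
After 'raise': normaliser = 0.45·0.3210 + 0.25·0.6323 + 0.1·0.0467; P(aggressive) ≈ 0.4702, P(balanced) ≈ 0.5146, P(conservative) ≈ 0.0152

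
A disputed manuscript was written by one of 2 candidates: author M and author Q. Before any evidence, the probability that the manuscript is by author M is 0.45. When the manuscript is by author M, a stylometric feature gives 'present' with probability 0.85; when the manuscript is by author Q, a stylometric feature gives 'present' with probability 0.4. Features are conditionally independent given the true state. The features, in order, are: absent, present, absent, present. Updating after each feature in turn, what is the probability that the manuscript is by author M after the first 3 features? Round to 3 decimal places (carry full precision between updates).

Each posterior becomes the prior for the next update.
After 'absent': P(author M) = 0.15·0.4500 / (0.15·0.4500 + 0.6·0.5500) ≈ 0.1698
After 'present': P(author M) = 0.85·0.1698 / (0.85·0.1698 + 0.4·0.8302) ≈ 0.3030
After 'absent': P(author M) = 0.15·0.3030 / (0.15·0.3030 + 0.6·0.6970) ≈ 0.0980

0.098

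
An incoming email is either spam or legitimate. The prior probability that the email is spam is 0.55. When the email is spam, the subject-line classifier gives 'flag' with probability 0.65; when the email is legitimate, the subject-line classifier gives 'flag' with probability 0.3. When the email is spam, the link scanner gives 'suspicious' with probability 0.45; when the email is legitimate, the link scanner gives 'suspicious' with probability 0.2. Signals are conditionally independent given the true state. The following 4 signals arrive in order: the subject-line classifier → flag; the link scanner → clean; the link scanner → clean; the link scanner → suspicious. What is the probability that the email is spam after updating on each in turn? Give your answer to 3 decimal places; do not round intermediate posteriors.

0.738

After the subject-line classifier='flag': P(spam) = 0.65·0.5500 / (0.65·0.5500 + 0.3·0.4500) ≈ 0.7259
After the link scanner='clean': P(spam) = 0.55·0.7259 / (0.55·0.7259 + 0.8·0.2741) ≈ 0.6455
After the link scanner='clean': P(spam) = 0.55·0.6455 / (0.55·0.6455 + 0.8·0.3545) ≈ 0.5559
After the link scanner='suspicious': P(spam) = 0.45·0.5559 / (0.45·0.5559 + 0.2·0.4441) ≈ 0.7380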